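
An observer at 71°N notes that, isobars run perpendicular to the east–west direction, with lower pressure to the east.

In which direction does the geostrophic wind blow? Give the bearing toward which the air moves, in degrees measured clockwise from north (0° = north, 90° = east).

The pressure-gradient force points toward the east (bearing 090°).
Geostrophic balance: in the Northern Hemisphere the Coriolis force deflects motion to the right, so the geostrophic wind blows 90° to the right of the pressure-gradient force (low pressure on the left).
Rotating 090° by 90° clockwise gives 180° — the wind blows toward the south.

180°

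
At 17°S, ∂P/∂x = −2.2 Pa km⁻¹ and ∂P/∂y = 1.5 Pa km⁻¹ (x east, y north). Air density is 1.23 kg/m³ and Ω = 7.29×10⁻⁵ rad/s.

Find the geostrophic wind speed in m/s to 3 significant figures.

Coriolis parameter at 17°S:
f = 2Ω sin φ = 2 × 7.29×10⁻⁵ × sin 17° = 4.26×10⁻⁵ s⁻¹
In the Southern Hemisphere f is negative: f = −4.26×10⁻⁵ s⁻¹.
Component geostrophic relations (x east, y north):
u_g = −(1/(fρ)) ∂P/∂y,  v_g = (1/(fρ)) ∂P/∂x
u_g = −(1.5×10⁻³)/(−4.26×10⁻⁵ × 1.23) = 28.6 m/s;  v_g = (−2.2×10⁻³)/(−4.26×10⁻⁵ × 1.23) = 42.0 m/s
|V_g| = √(u_g² + v_g²) = 50.8 m/s

50.8 m/s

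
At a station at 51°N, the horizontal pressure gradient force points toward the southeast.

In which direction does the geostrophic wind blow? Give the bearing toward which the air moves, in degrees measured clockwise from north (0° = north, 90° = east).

The pressure-gradient force points toward the southeast (bearing 135°).
Geostrophic balance: in the Northern Hemisphere the Coriolis force deflects motion to the right, so the geostrophic wind blows 90° to the right of the pressure-gradient force (low pressure on the left).
Rotating 135° by 90° clockwise gives 225° — the wind blows toward the southwest.

225°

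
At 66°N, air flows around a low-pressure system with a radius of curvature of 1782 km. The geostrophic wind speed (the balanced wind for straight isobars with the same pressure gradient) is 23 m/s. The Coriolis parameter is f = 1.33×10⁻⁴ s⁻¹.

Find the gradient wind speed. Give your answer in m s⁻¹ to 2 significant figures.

Around a low, centrifugal force acts outward with Coriolis, so pressure-gradient force balances both:
(1/ρ)|∂P/∂n| = fV + V²/R  →  V² + fR·V − fR·V_g = 0
With fR = 1.33×10⁻⁴ × 1782×10³ m = 237 m/s:
V = [−fR + √((fR)² + 4 fR V_g)]/2 = [−237 + √(237² + 4×237×23)]/2 = 21.1 m/s
Subgeostrophic (V < V_g = 23 m/s), as expected around a low.

21 m s⁻¹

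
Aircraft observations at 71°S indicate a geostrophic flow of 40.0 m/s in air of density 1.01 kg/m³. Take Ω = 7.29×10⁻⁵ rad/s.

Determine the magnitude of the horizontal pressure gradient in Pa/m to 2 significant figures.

Coriolis parameter at 71°S:
f = 2Ω sin φ = 2 × 7.29×10⁻⁵ × sin 71° = 1.38×10⁻⁴ s⁻¹
Geostrophic balance rearranged: |∂P/∂n| = f ρ V_g
|∂P/∂n| = 1.38×10⁻⁴ × 1.01 × 40.0 = 5.57×10⁻³ Pa/m

5.6×10⁻³ Pa/m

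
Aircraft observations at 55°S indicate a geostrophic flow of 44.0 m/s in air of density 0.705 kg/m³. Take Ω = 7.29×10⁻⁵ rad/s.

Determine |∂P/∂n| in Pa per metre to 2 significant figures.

Coriolis parameter at 55°S:
f = 2Ω sin φ = 2 × 7.29×10⁻⁵ × sin 55° = 1.19×10⁻⁴ s⁻¹
Geostrophic balance rearranged: |∂P/∂n| = f ρ V_g
|∂P/∂n| = 1.19×10⁻⁴ × 0.705 × 44.0 = 3.70×10⁻³ Pa/m

3.7×10⁻³ Pa/m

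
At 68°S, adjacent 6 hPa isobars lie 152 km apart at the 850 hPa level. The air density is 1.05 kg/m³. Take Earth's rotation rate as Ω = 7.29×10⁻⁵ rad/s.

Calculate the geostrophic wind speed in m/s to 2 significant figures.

28 m/s

Coriolis parameter at 68°S:
f = 2Ω sin φ = 2 × 7.29×10⁻⁵ × sin 68° = 1.35×10⁻⁴ s⁻¹
Pressure gradient: |∂P/∂n| = 600 Pa / 152000 m = 3.95×10⁻³ Pa/m
Geostrophic balance (pressure-gradient force = Coriolis force):
V_g = (1/(fρ)) |∂P/∂n| = 3.95×10⁻³ / (1.35×10⁻⁴ × 1.05) = 27.8 m/s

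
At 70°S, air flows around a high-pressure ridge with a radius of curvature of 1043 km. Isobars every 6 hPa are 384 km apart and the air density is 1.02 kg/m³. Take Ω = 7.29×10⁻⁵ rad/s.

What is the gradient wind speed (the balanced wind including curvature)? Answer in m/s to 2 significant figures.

Coriolis parameter at 70°S:
f = 2Ω sin φ = 2 × 7.29×10⁻⁵ × sin 70° = 1.37×10⁻⁴ s⁻¹
Pressure gradient: |∂P/∂n| = 600 Pa / 384000 m = 1.56×10⁻³ Pa/m
Geostrophic speed: V_g = |∂P/∂n|/(fρ) = 1.56×10⁻³/(1.37×10⁻⁴ × 1.02) = 11.2 m/s
Around a high, pressure-gradient force acts outward with centrifugal, so Coriolis balances both:
fV = (1/ρ)|∂P/∂n| + V²/R  →  V² − fR·V + fR·V_g = 0
With fR = 1.37×10⁻⁴ × 1043×10³ m = 143 m/s:
V = [fR − √((fR)² − 4 fR V_g)]/2 = [143 − √(143² − 4×143×11.2)]/2 = 12.2 m/s
Supergeostrophic (V > V_g = 11.2 m/s), as expected around a high.

12 m/s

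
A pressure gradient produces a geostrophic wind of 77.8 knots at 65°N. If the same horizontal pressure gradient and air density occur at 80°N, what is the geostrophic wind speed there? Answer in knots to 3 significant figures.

71.6 knots

With the same pressure gradient and density, V_g ∝ 1/f ∝ 1/sin φ.
V₂ = V₁ · sin φ₁ / sin φ₂ = 77.8 × sin 65° / sin 80°
V₂ = 77.8 × 0.9063/0.9848 = 71.6 knots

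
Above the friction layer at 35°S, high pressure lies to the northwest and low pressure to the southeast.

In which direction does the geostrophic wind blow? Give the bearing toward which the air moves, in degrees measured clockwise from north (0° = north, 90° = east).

045°

The pressure-gradient force points toward the southeast (bearing 135°).
Geostrophic balance: in the Southern Hemisphere the Coriolis force deflects motion to the left, so the geostrophic wind blows 90° to the left of the pressure-gradient force (low pressure on the right).
Rotating 135° by 90° counterclockwise gives 045° — the wind blows toward the northeast.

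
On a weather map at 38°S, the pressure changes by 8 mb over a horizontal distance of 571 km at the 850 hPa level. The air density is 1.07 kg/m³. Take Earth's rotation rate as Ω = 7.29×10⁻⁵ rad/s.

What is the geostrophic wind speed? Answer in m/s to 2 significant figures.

15 m/s

Coriolis parameter at 38°S:
f = 2Ω sin φ = 2 × 7.29×10⁻⁵ × sin 38° = 8.98×10⁻⁵ s⁻¹
Pressure gradient: |∂P/∂n| = 800 Pa / 571000 m = 1.40×10⁻³ Pa/m
Geostrophic balance (pressure-gradient force = Coriolis force):
V_g = (1/(fρ)) |∂P/∂n| = 1.40×10⁻³ / (8.98×10⁻⁵ × 1.07) = 14.6 m/s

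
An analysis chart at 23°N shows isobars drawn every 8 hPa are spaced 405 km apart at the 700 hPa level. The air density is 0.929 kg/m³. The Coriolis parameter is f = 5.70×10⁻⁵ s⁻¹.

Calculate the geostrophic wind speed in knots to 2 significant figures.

Pressure gradient: |∂P/∂n| = 800 Pa / 405000 m = 1.98×10⁻³ Pa/m
Geostrophic balance (pressure-gradient force = Coriolis force):
V_g = (1/(fρ)) |∂P/∂n| = 1.98×10⁻³ / (5.70×10⁻⁵ × 0.929) = 37.3 m/s
Converting: 37.3 m/s × 1.944 = 73 knots

73 knots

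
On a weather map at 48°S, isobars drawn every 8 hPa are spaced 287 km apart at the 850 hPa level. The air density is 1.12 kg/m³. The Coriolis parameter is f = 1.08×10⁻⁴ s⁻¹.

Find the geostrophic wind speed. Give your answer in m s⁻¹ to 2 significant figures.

23 m s⁻¹

Pressure gradient: |∂P/∂n| = 800 Pa / 287000 m = 2.79×10⁻³ Pa/m
Geostrophic balance (pressure-gradient force = Coriolis force):
V_g = (1/(fρ)) |∂P/∂n| = 2.79×10⁻³ / (1.08×10⁻⁴ × 1.12) = 23.0 m/s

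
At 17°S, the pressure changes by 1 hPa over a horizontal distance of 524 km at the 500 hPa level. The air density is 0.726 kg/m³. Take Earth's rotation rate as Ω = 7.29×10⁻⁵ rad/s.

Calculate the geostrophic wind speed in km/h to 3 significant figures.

Coriolis parameter at 17°S:
f = 2Ω sin φ = 2 × 7.29×10⁻⁵ × sin 17° = 4.26×10⁻⁵ s⁻¹
Pressure gradient: |∂P/∂n| = 100 Pa / 524000 m = 1.91×10⁻⁴ Pa/m
Geostrophic balance (pressure-gradient force = Coriolis force):
V_g = (1/(fρ)) |∂P/∂n| = 1.91×10⁻⁴ / (4.26×10⁻⁵ × 0.726) = 6.17 m/s
Converting: 6.17 m/s × 3.6 = 22.2 km/h

22.2 km/h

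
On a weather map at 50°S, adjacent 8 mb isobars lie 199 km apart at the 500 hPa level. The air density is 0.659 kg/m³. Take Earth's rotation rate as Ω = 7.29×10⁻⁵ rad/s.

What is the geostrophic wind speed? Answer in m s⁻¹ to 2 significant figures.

55 m s⁻¹

Coriolis parameter at 50°S:
f = 2Ω sin φ = 2 × 7.29×10⁻⁵ × sin 50° = 1.12×10⁻⁴ s⁻¹
Pressure gradient: |∂P/∂n| = 800 Pa / 199000 m = 4.02×10⁻³ Pa/m
Geostrophic balance (pressure-gradient force = Coriolis force):
V_g = (1/(fρ)) |∂P/∂n| = 4.02×10⁻³ / (1.12×10⁻⁴ × 0.659) = 54.6 m/s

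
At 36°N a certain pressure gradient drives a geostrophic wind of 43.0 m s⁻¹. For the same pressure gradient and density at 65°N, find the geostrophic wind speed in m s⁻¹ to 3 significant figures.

27.9 m s⁻¹

With the same pressure gradient and density, V_g ∝ 1/f ∝ 1/sin φ.
V₂ = V₁ · sin φ₁ / sin φ₂ = 43.0 × sin 36° / sin 65°
V₂ = 43.0 × 0.5878/0.9063 = 27.9 m s⁻¹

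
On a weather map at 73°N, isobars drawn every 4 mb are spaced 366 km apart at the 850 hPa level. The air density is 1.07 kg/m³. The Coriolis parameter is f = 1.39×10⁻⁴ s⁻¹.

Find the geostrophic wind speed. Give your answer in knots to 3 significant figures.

Pressure gradient: |∂P/∂n| = 400 Pa / 366000 m = 1.09×10⁻³ Pa/m
Geostrophic balance (pressure-gradient force = Coriolis force):
V_g = (1/(fρ)) |∂P/∂n| = 1.09×10⁻³ / (1.39×10⁻⁴ × 1.07) = 7.35 m/s
Converting: 7.35 m/s × 1.944 = 14.3 knots

14.3 knots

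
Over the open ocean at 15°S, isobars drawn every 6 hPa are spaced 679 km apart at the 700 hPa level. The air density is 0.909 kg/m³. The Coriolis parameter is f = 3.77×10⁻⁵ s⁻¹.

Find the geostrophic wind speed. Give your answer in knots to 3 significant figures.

Pressure gradient: |∂P/∂n| = 600 Pa / 679000 m = 8.84×10⁻⁴ Pa/m
Geostrophic balance (pressure-gradient force = Coriolis force):
V_g = (1/(fρ)) |∂P/∂n| = 8.84×10⁻⁴ / (3.77×10⁻⁵ × 0.909) = 25.8 m/s
Converting: 25.8 m/s × 1.944 = 50.1 knots

50.1 knots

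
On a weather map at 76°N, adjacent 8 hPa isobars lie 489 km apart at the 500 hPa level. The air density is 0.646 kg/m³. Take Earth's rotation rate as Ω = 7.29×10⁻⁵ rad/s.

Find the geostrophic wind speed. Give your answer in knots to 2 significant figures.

35 knots

Coriolis parameter at 76°N:
f = 2Ω sin φ = 2 × 7.29×10⁻⁵ × sin 76° = 1.41×10⁻⁴ s⁻¹
Pressure gradient: |∂P/∂n| = 800 Pa / 489000 m = 1.64×10⁻³ Pa/m
Geostrophic balance (pressure-gradient force = Coriolis force):
V_g = (1/(fρ)) |∂P/∂n| = 1.64×10⁻³ / (1.41×10⁻⁴ × 0.646) = 17.9 m/s
Converting: 17.9 m/s × 1.944 = 35 knots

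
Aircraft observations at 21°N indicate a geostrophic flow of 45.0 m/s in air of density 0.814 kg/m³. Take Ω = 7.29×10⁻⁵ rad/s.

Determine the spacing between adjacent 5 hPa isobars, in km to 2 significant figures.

Coriolis parameter at 21°N:
f = 2Ω sin φ = 2 × 7.29×10⁻⁵ × sin 21° = 5.23×10⁻⁵ s⁻¹
Geostrophic balance rearranged: |∂P/∂n| = f ρ V_g
|∂P/∂n| = 5.23×10⁻⁵ × 0.814 × 45.0 = 1.91×10⁻³ Pa/m
Isobar spacing: Δn = ΔP/|∂P/∂n| = 500 Pa / 1.91×10⁻³ Pa/m = 261244 m ≈ 260 km

260 km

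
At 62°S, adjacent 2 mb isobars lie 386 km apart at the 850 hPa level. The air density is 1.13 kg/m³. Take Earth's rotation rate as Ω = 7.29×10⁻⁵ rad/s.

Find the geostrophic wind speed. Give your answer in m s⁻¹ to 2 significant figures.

Coriolis parameter at 62°S:
f = 2Ω sin φ = 2 × 7.29×10⁻⁵ × sin 62° = 1.29×10⁻⁴ s⁻¹
Pressure gradient: |∂P/∂n| = 200 Pa / 386000 m = 5.18×10⁻⁴ Pa/m
Geostrophic balance (pressure-gradient force = Coriolis force):
V_g = (1/(fρ)) |∂P/∂n| = 5.18×10⁻⁴ / (1.29×10⁻⁴ × 1.13) = 3.56 m/s

3.6 m s⁻¹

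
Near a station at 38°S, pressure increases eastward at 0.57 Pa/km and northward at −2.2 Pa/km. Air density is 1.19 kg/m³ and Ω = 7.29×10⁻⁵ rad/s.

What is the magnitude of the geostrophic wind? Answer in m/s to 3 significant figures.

21.3 m/s

Coriolis parameter at 38°S:
f = 2Ω sin φ = 2 × 7.29×10⁻⁵ × sin 38° = 8.98×10⁻⁵ s⁻¹
In the Southern Hemisphere f is negative: f = −8.98×10⁻⁵ s⁻¹.
Component geostrophic relations (x east, y north):
u_g = −(1/(fρ)) ∂P/∂y,  v_g = (1/(fρ)) ∂P/∂x
u_g = −(−2.2×10⁻³)/(−8.98×10⁻⁵ × 1.19) = −20.6 m/s;  v_g = (0.57×10⁻³)/(−8.98×10⁻⁵ × 1.19) = −5.34 m/s
|V_g| = √(u_g² + v_g²) = 21.3 m/s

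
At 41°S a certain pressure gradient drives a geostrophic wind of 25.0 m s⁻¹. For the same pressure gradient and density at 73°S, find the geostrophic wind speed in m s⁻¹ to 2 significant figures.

With the same pressure gradient and density, V_g ∝ 1/f ∝ 1/sin φ.
V₂ = V₁ · sin φ₁ / sin φ₂ = 25.0 × sin 41° / sin 73°
V₂ = 25.0 × 0.6561/0.9563 = 17 m s⁻¹

17 m s⁻¹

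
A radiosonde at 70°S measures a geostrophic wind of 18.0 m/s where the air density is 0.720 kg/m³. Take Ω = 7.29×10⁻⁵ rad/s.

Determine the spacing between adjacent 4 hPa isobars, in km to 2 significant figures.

230 km

Coriolis parameter at 70°S:
f = 2Ω sin φ = 2 × 7.29×10⁻⁵ × sin 70° = 1.37×10⁻⁴ s⁻¹
Geostrophic balance rearranged: |∂P/∂n| = f ρ V_g
|∂P/∂n| = 1.37×10⁻⁴ × 0.720 × 18.0 = 1.78×10⁻³ Pa/m
Isobar spacing: Δn = ΔP/|∂P/∂n| = 400 Pa / 1.78×10⁻³ Pa/m = 225274 m ≈ 230 km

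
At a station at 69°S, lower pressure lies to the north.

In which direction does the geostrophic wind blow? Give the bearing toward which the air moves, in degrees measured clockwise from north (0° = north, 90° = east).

270°

The pressure-gradient force points toward the north (bearing 000°).
Geostrophic balance: in the Southern Hemisphere the Coriolis force deflects motion to the left, so the geostrophic wind blows 90° to the left of the pressure-gradient force (low pressure on the right).
Rotating 000° by 90° counterclockwise gives 270° — the wind blows toward the west.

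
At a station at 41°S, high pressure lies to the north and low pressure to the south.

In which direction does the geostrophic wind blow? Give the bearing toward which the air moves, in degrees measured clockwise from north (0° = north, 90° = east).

090°

The pressure-gradient force points toward the south (bearing 180°).
Geostrophic balance: in the Southern Hemisphere the Coriolis force deflects motion to the left, so the geostrophic wind blows 90° to the left of the pressure-gradient force (low pressure on the right).
Rotating 180° by 90° counterclockwise gives 090° — the wind blows toward the east.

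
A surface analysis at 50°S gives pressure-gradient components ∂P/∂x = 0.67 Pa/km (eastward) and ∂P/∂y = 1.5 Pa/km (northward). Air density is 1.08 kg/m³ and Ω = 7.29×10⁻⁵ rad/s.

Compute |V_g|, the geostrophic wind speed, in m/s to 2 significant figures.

Coriolis parameter at 50°S:
f = 2Ω sin φ = 2 × 7.29×10⁻⁵ × sin 50° = 1.12×10⁻⁴ s⁻¹
In the Southern Hemisphere f is negative: f = −1.12×10⁻⁴ s⁻¹.
Component geostrophic relations (x east, y north):
u_g = −(1/(fρ)) ∂P/∂y,  v_g = (1/(fρ)) ∂P/∂x
u_g = −(1.5×10⁻³)/(−1.12×10⁻⁴ × 1.08) = 12.4 m/s;  v_g = (0.67×10⁻³)/(−1.12×10⁻⁴ × 1.08) = −5.55 m/s
|V_g| = √(u_g² + v_g²) = 13.6 m/s

14 m/s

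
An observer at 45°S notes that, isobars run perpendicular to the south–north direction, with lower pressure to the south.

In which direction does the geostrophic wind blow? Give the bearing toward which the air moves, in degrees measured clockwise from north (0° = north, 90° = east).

090°

The pressure-gradient force points toward the south (bearing 180°).
Geostrophic balance: in the Southern Hemisphere the Coriolis force deflects motion to the left, so the geostrophic wind blows 90° to the left of the pressure-gradient force (low pressure on the right).
Rotating 180° by 90° counterclockwise gives 090° — the wind blows toward the east.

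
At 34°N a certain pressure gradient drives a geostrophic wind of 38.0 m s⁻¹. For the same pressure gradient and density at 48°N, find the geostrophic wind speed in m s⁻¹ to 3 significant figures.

With the same pressure gradient and density, V_g ∝ 1/f ∝ 1/sin φ.
V₂ = V₁ · sin φ₁ / sin φ₂ = 38.0 × sin 34° / sin 48°
V₂ = 38.0 × 0.5592/0.7431 = 28.6 m s⁻¹

28.6 m s⁻¹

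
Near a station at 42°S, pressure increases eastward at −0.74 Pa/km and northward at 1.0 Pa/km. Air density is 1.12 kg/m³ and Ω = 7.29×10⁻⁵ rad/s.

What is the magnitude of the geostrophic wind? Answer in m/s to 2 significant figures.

Coriolis parameter at 42°S:
f = 2Ω sin φ = 2 × 7.29×10⁻⁵ × sin 42° = 9.76×10⁻⁵ s⁻¹
In the Southern Hemisphere f is negative: f = −9.76×10⁻⁵ s⁻¹.
Component geostrophic relations (x east, y north):
u_g = −(1/(fρ)) ∂P/∂y,  v_g = (1/(fρ)) ∂P/∂x
u_g = −(1.0×10⁻³)/(−9.76×10⁻⁵ × 1.12) = 9.15 m/s;  v_g = (−0.74×10⁻³)/(−9.76×10⁻⁵ × 1.12) = 6.77 m/s
|V_g| = √(u_g² + v_g²) = 11.4 m/s

11 m/s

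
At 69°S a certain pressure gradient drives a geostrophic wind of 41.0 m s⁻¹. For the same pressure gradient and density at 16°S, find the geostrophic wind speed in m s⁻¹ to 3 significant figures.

With the same pressure gradient and density, V_g ∝ 1/f ∝ 1/sin φ.
V₂ = V₁ · sin φ₁ / sin φ₂ = 41.0 × sin 69° / sin 16°
V₂ = 41.0 × 0.9336/0.2756 = 139 m s⁻¹

139 m s⁻¹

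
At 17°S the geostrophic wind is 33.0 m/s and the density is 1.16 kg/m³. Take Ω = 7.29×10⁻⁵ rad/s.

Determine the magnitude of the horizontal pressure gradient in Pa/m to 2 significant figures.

1.6×10⁻³ Pa/m

Coriolis parameter at 17°S:
f = 2Ω sin φ = 2 × 7.29×10⁻⁵ × sin 17° = 4.26×10⁻⁵ s⁻¹
Geostrophic balance rearranged: |∂P/∂n| = f ρ V_g
|∂P/∂n| = 4.26×10⁻⁵ × 1.16 × 33.0 = 1.63×10⁻³ Pa/m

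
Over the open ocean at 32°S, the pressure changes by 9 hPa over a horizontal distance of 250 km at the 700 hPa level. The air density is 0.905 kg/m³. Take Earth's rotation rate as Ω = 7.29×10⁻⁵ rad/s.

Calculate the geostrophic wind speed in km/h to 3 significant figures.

Coriolis parameter at 32°S:
f = 2Ω sin φ = 2 × 7.29×10⁻⁵ × sin 32° = 7.73×10⁻⁵ s⁻¹
Pressure gradient: |∂P/∂n| = 900 Pa / 250000 m = 3.60×10⁻³ Pa/m
Geostrophic balance (pressure-gradient force = Coriolis force):
V_g = (1/(fρ)) |∂P/∂n| = 3.60×10⁻³ / (7.73×10⁻⁵ × 0.905) = 51.5 m/s
Converting: 51.5 m/s × 3.6 = 185 km/h

185 km/h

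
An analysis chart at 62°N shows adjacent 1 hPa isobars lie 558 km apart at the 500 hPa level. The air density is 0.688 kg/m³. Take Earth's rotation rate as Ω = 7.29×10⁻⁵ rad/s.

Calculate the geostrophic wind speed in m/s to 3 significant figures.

Coriolis parameter at 62°N:
f = 2Ω sin φ = 2 × 7.29×10⁻⁵ × sin 62° = 1.29×10⁻⁴ s⁻¹
Pressure gradient: |∂P/∂n| = 100 Pa / 558000 m = 1.79×10⁻⁴ Pa/m
Geostrophic balance (pressure-gradient force = Coriolis force):
V_g = (1/(fρ)) |∂P/∂n| = 1.79×10⁻⁴ / (1.29×10⁻⁴ × 0.688) = 2.02 m/s

2.02 m/s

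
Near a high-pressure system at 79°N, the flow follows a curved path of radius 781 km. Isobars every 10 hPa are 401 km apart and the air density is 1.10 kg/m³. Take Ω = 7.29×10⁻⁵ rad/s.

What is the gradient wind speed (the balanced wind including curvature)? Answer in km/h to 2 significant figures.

69 km/h

Coriolis parameter at 79°N:
f = 2Ω sin φ = 2 × 7.29×10⁻⁵ × sin 79° = 1.43×10⁻⁴ s⁻¹
Pressure gradient: |∂P/∂n| = 1000 Pa / 401000 m = 2.49×10⁻³ Pa/m
Geostrophic speed: V_g = |∂P/∂n|/(fρ) = 2.49×10⁻³/(1.43×10⁻⁴ × 1.10) = 15.8 m/s
Around a high, pressure-gradient force acts outward with centrifugal, so Coriolis balances both:
fV = (1/ρ)|∂P/∂n| + V²/R  →  V² − fR·V + fR·V_g = 0
With fR = 1.43×10⁻⁴ × 781×10³ m = 112 m/s:
V = [fR − √((fR)² − 4 fR V_g)]/2 = [112 − √(112² − 4×112×15.8)]/2 = 19.1 m/s
Supergeostrophic (V > V_g = 15.8 m/s), as expected around a high.
Converting: 19.1 m/s × 3.6 = 69 km/h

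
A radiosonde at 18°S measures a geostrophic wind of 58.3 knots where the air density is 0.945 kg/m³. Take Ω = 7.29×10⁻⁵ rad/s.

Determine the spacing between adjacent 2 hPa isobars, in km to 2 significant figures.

160 km

Coriolis parameter at 18°S:
f = 2Ω sin φ = 2 × 7.29×10⁻⁵ × sin 18° = 4.51×10⁻⁵ s⁻¹
Wind speed in SI: 58.3 knots = 30.0 m/s
Geostrophic balance rearranged: |∂P/∂n| = f ρ V_g
|∂P/∂n| = 4.51×10⁻⁵ × 0.945 × 30.0 = 1.28×10⁻³ Pa/m
Isobar spacing: Δn = ΔP/|∂P/∂n| = 200 Pa / 1.28×10⁻³ Pa/m = 156622 m ≈ 160 km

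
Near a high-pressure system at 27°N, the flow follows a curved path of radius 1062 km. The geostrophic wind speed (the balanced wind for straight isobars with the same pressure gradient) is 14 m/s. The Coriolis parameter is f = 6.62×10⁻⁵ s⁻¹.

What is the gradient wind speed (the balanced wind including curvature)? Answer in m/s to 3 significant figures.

Around a high, pressure-gradient force acts outward with centrifugal, so Coriolis balances both:
fV = (1/ρ)|∂P/∂n| + V²/R  →  V² − fR·V + fR·V_g = 0
With fR = 6.62×10⁻⁵ × 1062×10³ m = 70.3 m/s:
V = [fR − √((fR)² − 4 fR V_g)]/2 = [70.3 − √(70.3² − 4×70.3×14)]/2 = 19.3 m/s
Supergeostrophic (V > V_g = 14 m/s), as expected around a high.

19.3 m/s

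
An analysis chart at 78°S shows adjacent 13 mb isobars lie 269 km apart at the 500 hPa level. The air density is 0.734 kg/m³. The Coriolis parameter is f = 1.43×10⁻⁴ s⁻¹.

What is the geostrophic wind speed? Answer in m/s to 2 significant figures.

Pressure gradient: |∂P/∂n| = 1300 Pa / 269000 m = 4.83×10⁻³ Pa/m
Geostrophic balance (pressure-gradient force = Coriolis force):
V_g = (1/(fρ)) |∂P/∂n| = 4.83×10⁻³ / (1.43×10⁻⁴ × 0.734) = 46.0 m/s

46 m/s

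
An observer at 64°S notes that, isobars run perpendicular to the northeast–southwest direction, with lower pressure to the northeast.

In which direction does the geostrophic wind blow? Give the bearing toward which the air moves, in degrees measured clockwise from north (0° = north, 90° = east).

The pressure-gradient force points toward the northeast (bearing 045°).
Geostrophic balance: in the Southern Hemisphere the Coriolis force deflects motion to the left, so the geostrophic wind blows 90° to the left of the pressure-gradient force (low pressure on the right).
Rotating 045° by 90° counterclockwise gives 315° — the wind blows toward the northwest.

315°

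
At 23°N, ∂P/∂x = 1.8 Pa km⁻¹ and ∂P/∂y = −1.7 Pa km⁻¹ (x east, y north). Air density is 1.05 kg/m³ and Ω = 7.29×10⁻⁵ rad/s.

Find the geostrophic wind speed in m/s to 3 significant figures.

41.4 m/s

Coriolis parameter at 23°N:
f = 2Ω sin φ = 2 × 7.29×10⁻⁵ × sin 23° = 5.70×10⁻⁵ s⁻¹
Component geostrophic relations (x east, y north):
u_g = −(1/(fρ)) ∂P/∂y,  v_g = (1/(fρ)) ∂P/∂x
u_g = −(−1.7×10⁻³)/(5.70×10⁻⁵ × 1.05) = 28.4 m/s;  v_g = (1.8×10⁻³)/(5.70×10⁻⁵ × 1.05) = 30.1 m/s
|V_g| = √(u_g² + v_g²) = 41.4 m/s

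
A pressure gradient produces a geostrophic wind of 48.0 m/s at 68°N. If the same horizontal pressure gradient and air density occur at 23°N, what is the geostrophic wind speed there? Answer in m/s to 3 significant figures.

114 m/s

With the same pressure gradient and density, V_g ∝ 1/f ∝ 1/sin φ.
V₂ = V₁ · sin φ₁ / sin φ₂ = 48.0 × sin 68° / sin 23°
V₂ = 48.0 × 0.9272/0.3907 = 114 m/s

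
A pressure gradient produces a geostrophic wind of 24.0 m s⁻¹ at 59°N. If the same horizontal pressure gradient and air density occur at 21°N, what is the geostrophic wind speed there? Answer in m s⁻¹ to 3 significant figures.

With the same pressure gradient and density, V_g ∝ 1/f ∝ 1/sin φ.
V₂ = V₁ · sin φ₁ / sin φ₂ = 24.0 × sin 59° / sin 21°
V₂ = 24.0 × 0.8572/0.3584 = 57.4 m s⁻¹

57.4 m s⁻¹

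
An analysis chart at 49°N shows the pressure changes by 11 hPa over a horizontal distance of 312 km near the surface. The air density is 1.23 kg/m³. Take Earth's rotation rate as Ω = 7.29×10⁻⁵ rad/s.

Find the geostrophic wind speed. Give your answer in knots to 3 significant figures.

Coriolis parameter at 49°N:
f = 2Ω sin φ = 2 × 7.29×10⁻⁵ × sin 49° = 1.10×10⁻⁴ s⁻¹
Pressure gradient: |∂P/∂n| = 1100 Pa / 312000 m = 3.53×10⁻³ Pa/m
Geostrophic balance (pressure-gradient force = Coriolis force):
V_g = (1/(fρ)) |∂P/∂n| = 3.53×10⁻³ / (1.10×10⁻⁴ × 1.23) = 26.0 m/s
Converting: 26.0 m/s × 1.944 = 50.6 knots

50.6 knots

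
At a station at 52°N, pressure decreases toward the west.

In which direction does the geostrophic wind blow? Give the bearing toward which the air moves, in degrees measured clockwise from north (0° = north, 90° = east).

000°

The pressure-gradient force points toward the west (bearing 270°).
Geostrophic balance: in the Northern Hemisphere the Coriolis force deflects motion to the right, so the geostrophic wind blows 90° to the right of the pressure-gradient force (low pressure on the left).
Rotating 270° by 90° clockwise gives 000° — the wind blows toward the north.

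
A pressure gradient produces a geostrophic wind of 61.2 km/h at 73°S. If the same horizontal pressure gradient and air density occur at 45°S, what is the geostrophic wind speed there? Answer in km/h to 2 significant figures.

83 km/h

With the same pressure gradient and density, V_g ∝ 1/f ∝ 1/sin φ.
V₂ = V₁ · sin φ₁ / sin φ₂ = 61.2 × sin 73° / sin 45°
V₂ = 61.2 × 0.9563/0.7071 = 83 km/h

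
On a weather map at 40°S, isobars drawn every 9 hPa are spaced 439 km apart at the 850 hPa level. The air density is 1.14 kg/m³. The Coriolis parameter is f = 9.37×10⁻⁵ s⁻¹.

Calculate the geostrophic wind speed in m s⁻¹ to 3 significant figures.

19.2 m s⁻¹

Pressure gradient: |∂P/∂n| = 900 Pa / 439000 m = 2.05×10⁻³ Pa/m
Geostrophic balance (pressure-gradient force = Coriolis force):
V_g = (1/(fρ)) |∂P/∂n| = 2.05×10⁻³ / (9.37×10⁻⁵ × 1.14) = 19.2 m/s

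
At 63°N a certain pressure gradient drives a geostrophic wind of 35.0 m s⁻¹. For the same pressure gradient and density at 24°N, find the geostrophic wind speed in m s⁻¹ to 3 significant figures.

76.7 m s⁻¹

With the same pressure gradient and density, V_g ∝ 1/f ∝ 1/sin φ.
V₂ = V₁ · sin φ₁ / sin φ₂ = 35.0 × sin 63° / sin 24°
V₂ = 35.0 × 0.8910/0.4067 = 76.7 m s⁻¹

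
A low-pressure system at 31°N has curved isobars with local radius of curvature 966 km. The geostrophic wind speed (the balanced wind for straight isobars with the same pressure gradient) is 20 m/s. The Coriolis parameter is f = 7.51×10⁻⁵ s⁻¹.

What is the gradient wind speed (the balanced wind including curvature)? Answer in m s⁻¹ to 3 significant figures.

16.3 m s⁻¹

Around a low, centrifugal force acts outward with Coriolis, so pressure-gradient force balances both:
(1/ρ)|∂P/∂n| = fV + V²/R  →  V² + fR·V − fR·V_g = 0
With fR = 7.51×10⁻⁵ × 966×10³ m = 72.5 m/s:
V = [−fR + √((fR)² + 4 fR V_g)]/2 = [−72.5 + √(72.5² + 4×72.5×20)]/2 = 16.3 m/s
Subgeostrophic (V < V_g = 20 m/s), as expected around a low.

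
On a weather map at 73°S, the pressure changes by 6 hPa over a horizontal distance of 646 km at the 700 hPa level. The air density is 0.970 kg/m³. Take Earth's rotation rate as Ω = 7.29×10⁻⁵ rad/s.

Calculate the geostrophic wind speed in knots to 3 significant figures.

Coriolis parameter at 73°S:
f = 2Ω sin φ = 2 × 7.29×10⁻⁵ × sin 73° = 1.39×10⁻⁴ s⁻¹
Pressure gradient: |∂P/∂n| = 600 Pa / 646000 m = 9.29×10⁻⁴ Pa/m
Geostrophic balance (pressure-gradient force = Coriolis force):
V_g = (1/(fρ)) |∂P/∂n| = 9.29×10⁻⁴ / (1.39×10⁻⁴ × 0.970) = 6.87 m/s
Converting: 6.87 m/s × 1.944 = 13.3 knots

13.3 knots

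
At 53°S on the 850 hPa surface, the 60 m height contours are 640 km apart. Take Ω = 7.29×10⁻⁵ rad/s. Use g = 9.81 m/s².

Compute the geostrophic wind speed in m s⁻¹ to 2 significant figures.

Coriolis parameter at 53°S:
f = 2Ω sin φ = 2 × 7.29×10⁻⁵ × sin 53° = 1.16×10⁻⁴ s⁻¹
Height gradient: |∂Z/∂n| = 60 m / 640000 m = 9.38×10⁻⁵
On a pressure surface, geostrophic balance gives V_g = (g/f)|∂Z/∂n|:
V_g = 9.81 × 9.38×10⁻⁵ / 1.16×10⁻⁴ = 7.90 m/s

7.9 m s⁻¹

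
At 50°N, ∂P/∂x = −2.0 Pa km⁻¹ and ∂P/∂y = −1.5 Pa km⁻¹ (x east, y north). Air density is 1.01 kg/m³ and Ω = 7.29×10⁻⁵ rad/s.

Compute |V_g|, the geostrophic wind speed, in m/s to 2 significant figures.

Coriolis parameter at 50°N:
f = 2Ω sin φ = 2 × 7.29×10⁻⁵ × sin 50° = 1.12×10⁻⁴ s⁻¹
Component geostrophic relations (x east, y north):
u_g = −(1/(fρ)) ∂P/∂y,  v_g = (1/(fρ)) ∂P/∂x
u_g = −(−1.5×10⁻³)/(1.12×10⁻⁴ × 1.01) = 13.3 m/s;  v_g = (−2.0×10⁻³)/(1.12×10⁻⁴ × 1.01) = −17.7 m/s
|V_g| = √(u_g² + v_g²) = 22.2 m/s

22 m/s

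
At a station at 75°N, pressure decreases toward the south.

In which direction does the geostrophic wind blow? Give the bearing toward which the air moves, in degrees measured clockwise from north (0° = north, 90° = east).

The pressure-gradient force points toward the south (bearing 180°).
Geostrophic balance: in the Northern Hemisphere the Coriolis force deflects motion to the right, so the geostrophic wind blows 90° to the right of the pressure-gradient force (low pressure on the left).
Rotating 180° by 90° clockwise gives 270° — the wind blows toward the west.

270°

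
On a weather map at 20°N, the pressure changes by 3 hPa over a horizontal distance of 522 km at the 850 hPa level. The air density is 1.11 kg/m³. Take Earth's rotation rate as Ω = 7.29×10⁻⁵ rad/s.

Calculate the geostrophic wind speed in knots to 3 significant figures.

Coriolis parameter at 20°N:
f = 2Ω sin φ = 2 × 7.29×10⁻⁵ × sin 20° = 4.99×10⁻⁵ s⁻¹
Pressure gradient: |∂P/∂n| = 300 Pa / 522000 m = 5.75×10⁻⁴ Pa/m
Geostrophic balance (pressure-gradient force = Coriolis force):
V_g = (1/(fρ)) |∂P/∂n| = 5.75×10⁻⁴ / (4.99×10⁻⁵ × 1.11) = 10.4 m/s
Converting: 10.4 m/s × 1.944 = 20.2 knots

20.2 knots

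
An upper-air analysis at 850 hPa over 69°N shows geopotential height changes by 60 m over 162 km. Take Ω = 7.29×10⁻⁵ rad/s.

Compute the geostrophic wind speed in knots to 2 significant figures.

Coriolis parameter at 69°N:
f = 2Ω sin φ = 2 × 7.29×10⁻⁵ × sin 69° = 1.36×10⁻⁴ s⁻¹
Height gradient: |∂Z/∂n| = 60 m / 162000 m = 3.70×10⁻⁴
On a pressure surface, geostrophic balance gives V_g = (g/f)|∂Z/∂n|:
V_g = 9.81 × 3.70×10⁻⁴ / 1.36×10⁻⁴ = 26.7 m/s
Converting: 26.7 m/s × 1.944 = 52 knots

52 knots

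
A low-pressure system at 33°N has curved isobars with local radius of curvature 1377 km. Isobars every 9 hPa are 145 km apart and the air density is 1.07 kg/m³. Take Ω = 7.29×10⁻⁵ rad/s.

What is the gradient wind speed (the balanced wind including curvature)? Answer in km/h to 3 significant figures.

Coriolis parameter at 33°N:
f = 2Ω sin φ = 2 × 7.29×10⁻⁵ × sin 33° = 7.94×10⁻⁵ s⁻¹
Pressure gradient: |∂P/∂n| = 900 Pa / 145000 m = 6.21×10⁻³ Pa/m
Geostrophic speed: V_g = |∂P/∂n|/(fρ) = 6.21×10⁻³/(7.94×10⁻⁵ × 1.07) = 73.1 m/s
Around a low, centrifugal force acts outward with Coriolis, so pressure-gradient force balances both:
(1/ρ)|∂P/∂n| = fV + V²/R  →  V² + fR·V − fR·V_g = 0
With fR = 7.94×10⁻⁵ × 1377×10³ m = 109 m/s:
V = [−fR + √((fR)² + 4 fR V_g)]/2 = [−109 + √(109² + 4×109×73.1)]/2 = 50.1 m/s
Subgeostrophic (V < V_g = 73.1 m/s), as expected around a low.
Converting: 50.1 m/s × 3.6 = 180 km/h

180 km/h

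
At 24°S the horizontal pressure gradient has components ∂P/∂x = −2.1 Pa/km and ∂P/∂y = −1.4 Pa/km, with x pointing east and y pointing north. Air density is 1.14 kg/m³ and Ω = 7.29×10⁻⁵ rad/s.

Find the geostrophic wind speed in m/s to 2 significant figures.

Coriolis parameter at 24°S:
f = 2Ω sin φ = 2 × 7.29×10⁻⁵ × sin 24° = 5.93×10⁻⁵ s⁻¹
In the Southern Hemisphere f is negative: f = −5.93×10⁻⁵ s⁻¹.
Component geostrophic relations (x east, y north):
u_g = −(1/(fρ)) ∂P/∂y,  v_g = (1/(fρ)) ∂P/∂x
u_g = −(−1.4×10⁻³)/(−5.93×10⁻⁵ × 1.14) = −20.7 m/s;  v_g = (−2.1×10⁻³)/(−5.93×10⁻⁵ × 1.14) = 31.1 m/s
|V_g| = √(u_g² + v_g²) = 37.3 m/s

37 m/s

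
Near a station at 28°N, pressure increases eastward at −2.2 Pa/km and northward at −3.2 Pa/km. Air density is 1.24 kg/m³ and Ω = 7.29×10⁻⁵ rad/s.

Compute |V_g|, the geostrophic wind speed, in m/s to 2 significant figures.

46 m/s

Coriolis parameter at 28°N:
f = 2Ω sin φ = 2 × 7.29×10⁻⁵ × sin 28° = 6.84×10⁻⁵ s⁻¹
Component geostrophic relations (x east, y north):
u_g = −(1/(fρ)) ∂P/∂y,  v_g = (1/(fρ)) ∂P/∂x
u_g = −(−3.2×10⁻³)/(6.84×10⁻⁵ × 1.24) = 37.7 m/s;  v_g = (−2.2×10⁻³)/(6.84×10⁻⁵ × 1.24) = −25.9 m/s
|V_g| = √(u_g² + v_g²) = 45.8 m/s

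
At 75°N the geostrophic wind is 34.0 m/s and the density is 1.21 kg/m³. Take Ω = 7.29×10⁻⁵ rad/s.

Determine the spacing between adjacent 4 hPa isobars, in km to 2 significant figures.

Coriolis parameter at 75°N:
f = 2Ω sin φ = 2 × 7.29×10⁻⁵ × sin 75° = 1.41×10⁻⁴ s⁻¹
Geostrophic balance rearranged: |∂P/∂n| = f ρ V_g
|∂P/∂n| = 1.41×10⁻⁴ × 1.21 × 34.0 = 5.79×10⁻³ Pa/m
Isobar spacing: Δn = ΔP/|∂P/∂n| = 400 Pa / 5.79×10⁻³ Pa/m = 69039 m ≈ 69 km

69 km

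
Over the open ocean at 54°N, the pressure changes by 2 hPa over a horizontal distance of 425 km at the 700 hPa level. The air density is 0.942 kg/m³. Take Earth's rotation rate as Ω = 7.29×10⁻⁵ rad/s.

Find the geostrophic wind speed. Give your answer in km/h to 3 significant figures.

Coriolis parameter at 54°N:
f = 2Ω sin φ = 2 × 7.29×10⁻⁵ × sin 54° = 1.18×10⁻⁴ s⁻¹
Pressure gradient: |∂P/∂n| = 200 Pa / 425000 m = 4.71×10⁻⁴ Pa/m
Geostrophic balance (pressure-gradient force = Coriolis force):
V_g = (1/(fρ)) |∂P/∂n| = 4.71×10⁻⁴ / (1.18×10⁻⁴ × 0.942) = 4.24 m/s
Converting: 4.24 m/s × 3.6 = 15.2 km/h

15.2 km/h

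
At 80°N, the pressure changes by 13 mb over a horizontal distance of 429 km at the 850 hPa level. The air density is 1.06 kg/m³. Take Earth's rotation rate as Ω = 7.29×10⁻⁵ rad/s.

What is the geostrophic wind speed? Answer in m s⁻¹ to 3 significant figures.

19.9 m s⁻¹

Coriolis parameter at 80°N:
f = 2Ω sin φ = 2 × 7.29×10⁻⁵ × sin 80° = 1.44×10⁻⁴ s⁻¹
Pressure gradient: |∂P/∂n| = 1300 Pa / 429000 m = 3.03×10⁻³ Pa/m
Geostrophic balance (pressure-gradient force = Coriolis force):
V_g = (1/(fρ)) |∂P/∂n| = 3.03×10⁻³ / (1.44×10⁻⁴ × 1.06) = 19.9 m/s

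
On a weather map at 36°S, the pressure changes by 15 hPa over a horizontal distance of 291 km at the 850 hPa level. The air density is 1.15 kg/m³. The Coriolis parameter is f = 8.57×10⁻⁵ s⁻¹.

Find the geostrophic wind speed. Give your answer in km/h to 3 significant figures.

188 km/h

Pressure gradient: |∂P/∂n| = 1500 Pa / 291000 m = 5.15×10⁻³ Pa/m
Geostrophic balance (pressure-gradient force = Coriolis force):
V_g = (1/(fρ)) |∂P/∂n| = 5.15×10⁻³ / (8.57×10⁻⁵ × 1.15) = 52.3 m/s
Converting: 52.3 m/s × 3.6 = 188 km/h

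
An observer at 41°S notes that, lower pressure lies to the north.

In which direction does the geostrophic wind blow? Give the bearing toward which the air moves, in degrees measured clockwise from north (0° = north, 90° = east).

270°

The pressure-gradient force points toward the north (bearing 000°).
Geostrophic balance: in the Southern Hemisphere the Coriolis force deflects motion to the left, so the geostrophic wind blows 90° to the left of the pressure-gradient force (low pressure on the right).
Rotating 000° by 90° counterclockwise gives 270° — the wind blows toward the west.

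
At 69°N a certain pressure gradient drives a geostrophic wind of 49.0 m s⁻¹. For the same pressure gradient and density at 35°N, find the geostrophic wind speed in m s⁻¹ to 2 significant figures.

80 m s⁻¹

With the same pressure gradient and density, V_g ∝ 1/f ∝ 1/sin φ.
V₂ = V₁ · sin φ₁ / sin φ₂ = 49.0 × sin 69° / sin 35°
V₂ = 49.0 × 0.9336/0.5736 = 80 m s⁻¹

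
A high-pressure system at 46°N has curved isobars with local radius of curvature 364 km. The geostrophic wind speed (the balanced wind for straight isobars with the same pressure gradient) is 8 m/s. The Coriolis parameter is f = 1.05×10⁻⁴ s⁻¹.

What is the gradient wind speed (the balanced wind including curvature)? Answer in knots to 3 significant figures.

Around a high, pressure-gradient force acts outward with centrifugal, so Coriolis balances both:
fV = (1/ρ)|∂P/∂n| + V²/R  →  V² − fR·V + fR·V_g = 0
With fR = 1.05×10⁻⁴ × 364×10³ m = 38.2 m/s:
V = [fR − √((fR)² − 4 fR V_g)]/2 = [38.2 − √(38.2² − 4×38.2×8)]/2 = 11.4 m/s
Supergeostrophic (V > V_g = 8 m/s), as expected around a high.
Converting: 11.4 m/s × 1.944 = 22.2 knots

22.2 knots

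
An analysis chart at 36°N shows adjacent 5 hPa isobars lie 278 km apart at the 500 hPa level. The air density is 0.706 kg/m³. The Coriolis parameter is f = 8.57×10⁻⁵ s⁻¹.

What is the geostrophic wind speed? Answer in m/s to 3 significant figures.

Pressure gradient: |∂P/∂n| = 500 Pa / 278000 m = 1.80×10⁻³ Pa/m
Geostrophic balance (pressure-gradient force = Coriolis force):
V_g = (1/(fρ)) |∂P/∂n| = 1.80×10⁻³ / (8.57×10⁻⁵ × 0.706) = 29.7 m/s

29.7 m/s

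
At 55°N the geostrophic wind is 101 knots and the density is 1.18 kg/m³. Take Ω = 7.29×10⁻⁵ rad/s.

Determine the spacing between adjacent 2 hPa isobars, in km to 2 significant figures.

Coriolis parameter at 55°N:
f = 2Ω sin φ = 2 × 7.29×10⁻⁵ × sin 55° = 1.19×10⁻⁴ s⁻¹
Wind speed in SI: 101 knots = 52.0 m/s
Geostrophic balance rearranged: |∂P/∂n| = f ρ V_g
|∂P/∂n| = 1.19×10⁻⁴ × 1.18 × 52.0 = 7.32×10⁻³ Pa/m
Isobar spacing: Δn = ΔP/|∂P/∂n| = 200 Pa / 7.32×10⁻³ Pa/m = 27313 m ≈ 27 km

27 km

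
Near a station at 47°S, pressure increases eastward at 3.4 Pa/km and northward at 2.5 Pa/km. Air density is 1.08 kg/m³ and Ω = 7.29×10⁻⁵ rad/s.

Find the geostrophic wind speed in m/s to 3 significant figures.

Coriolis parameter at 47°S:
f = 2Ω sin φ = 2 × 7.29×10⁻⁵ × sin 47° = 1.07×10⁻⁴ s⁻¹
In the Southern Hemisphere f is negative: f = −1.07×10⁻⁴ s⁻¹.
Component geostrophic relations (x east, y north):
u_g = −(1/(fρ)) ∂P/∂y,  v_g = (1/(fρ)) ∂P/∂x
u_g = −(2.5×10⁻³)/(−1.07×10⁻⁴ × 1.08) = 21.7 m/s;  v_g = (3.4×10⁻³)/(−1.07×10⁻⁴ × 1.08) = −29.5 m/s
|V_g| = √(u_g² + v_g²) = 36.6 m/s

36.6 m/s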